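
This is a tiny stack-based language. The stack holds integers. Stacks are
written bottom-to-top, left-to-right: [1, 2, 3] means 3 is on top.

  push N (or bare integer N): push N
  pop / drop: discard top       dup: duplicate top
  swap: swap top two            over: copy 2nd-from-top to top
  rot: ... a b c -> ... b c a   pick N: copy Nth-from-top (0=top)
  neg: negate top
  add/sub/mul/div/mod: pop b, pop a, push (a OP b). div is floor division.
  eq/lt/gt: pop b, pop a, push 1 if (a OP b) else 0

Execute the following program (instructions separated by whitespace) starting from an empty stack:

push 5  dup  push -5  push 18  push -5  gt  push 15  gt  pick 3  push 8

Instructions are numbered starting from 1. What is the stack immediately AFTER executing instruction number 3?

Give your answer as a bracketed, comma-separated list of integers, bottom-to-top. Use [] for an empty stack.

Step 1 ('push 5'): [5]
Step 2 ('dup'): [5, 5]
Step 3 ('push -5'): [5, 5, -5]

Answer: [5, 5, -5]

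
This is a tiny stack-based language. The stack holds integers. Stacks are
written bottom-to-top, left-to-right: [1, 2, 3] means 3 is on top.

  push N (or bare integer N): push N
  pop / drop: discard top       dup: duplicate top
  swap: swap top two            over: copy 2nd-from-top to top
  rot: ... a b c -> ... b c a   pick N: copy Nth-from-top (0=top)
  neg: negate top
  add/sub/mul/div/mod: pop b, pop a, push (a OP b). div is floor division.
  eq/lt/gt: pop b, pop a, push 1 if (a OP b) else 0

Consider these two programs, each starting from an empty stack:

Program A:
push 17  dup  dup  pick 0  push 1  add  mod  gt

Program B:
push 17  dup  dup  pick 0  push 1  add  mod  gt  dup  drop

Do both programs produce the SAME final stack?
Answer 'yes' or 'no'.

Program A trace:
  After 'push 17': [17]
  After 'dup': [17, 17]
  After 'dup': [17, 17, 17]
  After 'pick 0': [17, 17, 17, 17]
  After 'push 1': [17, 17, 17, 17, 1]
  After 'add': [17, 17, 17, 18]
  After 'mod': [17, 17, 17]
  After 'gt': [17, 0]
Program A final stack: [17, 0]

Program B trace:
  After 'push 17': [17]
  After 'dup': [17, 17]
  After 'dup': [17, 17, 17]
  After 'pick 0': [17, 17, 17, 17]
  After 'push 1': [17, 17, 17, 17, 1]
  After 'add': [17, 17, 17, 18]
  After 'mod': [17, 17, 17]
  After 'gt': [17, 0]
  After 'dup': [17, 0, 0]
  After 'drop': [17, 0]
Program B final stack: [17, 0]
Same: yes

Answer: yes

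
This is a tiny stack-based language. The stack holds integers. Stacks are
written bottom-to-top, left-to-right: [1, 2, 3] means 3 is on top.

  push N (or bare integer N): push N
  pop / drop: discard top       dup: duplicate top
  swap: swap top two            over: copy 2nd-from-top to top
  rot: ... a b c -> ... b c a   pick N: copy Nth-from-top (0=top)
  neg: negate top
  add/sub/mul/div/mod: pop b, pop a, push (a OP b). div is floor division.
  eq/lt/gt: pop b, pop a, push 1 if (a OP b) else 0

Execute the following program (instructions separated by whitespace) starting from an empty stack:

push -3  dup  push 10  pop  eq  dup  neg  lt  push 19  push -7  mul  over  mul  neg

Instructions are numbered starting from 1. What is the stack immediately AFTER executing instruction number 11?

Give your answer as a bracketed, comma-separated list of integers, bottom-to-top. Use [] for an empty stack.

Step 1 ('push -3'): [-3]
Step 2 ('dup'): [-3, -3]
Step 3 ('push 10'): [-3, -3, 10]
Step 4 ('pop'): [-3, -3]
Step 5 ('eq'): [1]
Step 6 ('dup'): [1, 1]
Step 7 ('neg'): [1, -1]
Step 8 ('lt'): [0]
Step 9 ('push 19'): [0, 19]
Step 10 ('push -7'): [0, 19, -7]
Step 11 ('mul'): [0, -133]

Answer: [0, -133]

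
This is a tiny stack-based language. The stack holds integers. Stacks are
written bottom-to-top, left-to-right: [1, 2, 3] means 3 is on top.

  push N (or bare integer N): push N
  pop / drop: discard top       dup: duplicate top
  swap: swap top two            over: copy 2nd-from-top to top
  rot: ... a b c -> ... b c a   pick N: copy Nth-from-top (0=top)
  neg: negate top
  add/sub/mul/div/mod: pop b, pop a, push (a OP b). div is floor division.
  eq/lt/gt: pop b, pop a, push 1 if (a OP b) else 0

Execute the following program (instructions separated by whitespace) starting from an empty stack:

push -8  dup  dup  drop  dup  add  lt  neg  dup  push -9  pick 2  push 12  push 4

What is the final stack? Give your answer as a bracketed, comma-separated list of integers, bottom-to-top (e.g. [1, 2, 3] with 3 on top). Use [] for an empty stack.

Answer: [0, 0, -9, 0, 12, 4]

Derivation:
After 'push -8': [-8]
After 'dup': [-8, -8]
After 'dup': [-8, -8, -8]
After 'drop': [-8, -8]
After 'dup': [-8, -8, -8]
After 'add': [-8, -16]
After 'lt': [0]
After 'neg': [0]
After 'dup': [0, 0]
After 'push -9': [0, 0, -9]
After 'pick 2': [0, 0, -9, 0]
After 'push 12': [0, 0, -9, 0, 12]
After 'push 4': [0, 0, -9, 0, 12, 4]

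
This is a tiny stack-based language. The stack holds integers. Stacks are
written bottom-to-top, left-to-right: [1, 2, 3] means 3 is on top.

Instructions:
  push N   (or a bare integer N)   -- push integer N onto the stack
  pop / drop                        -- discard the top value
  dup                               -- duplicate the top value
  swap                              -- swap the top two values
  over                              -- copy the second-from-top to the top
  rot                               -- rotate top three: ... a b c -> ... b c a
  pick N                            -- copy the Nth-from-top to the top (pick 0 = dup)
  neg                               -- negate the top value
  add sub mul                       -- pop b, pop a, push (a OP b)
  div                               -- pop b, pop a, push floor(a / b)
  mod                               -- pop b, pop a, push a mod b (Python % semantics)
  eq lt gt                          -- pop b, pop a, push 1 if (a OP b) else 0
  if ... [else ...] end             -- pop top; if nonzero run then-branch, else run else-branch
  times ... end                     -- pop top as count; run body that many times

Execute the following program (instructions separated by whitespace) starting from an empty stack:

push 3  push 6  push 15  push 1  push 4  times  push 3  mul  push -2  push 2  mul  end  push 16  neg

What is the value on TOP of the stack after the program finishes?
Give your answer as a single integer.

After 'push 3': [3]
After 'push 6': [3, 6]
After 'push 15': [3, 6, 15]
After 'push 1': [3, 6, 15, 1]
After 'push 4': [3, 6, 15, 1, 4]
After 'times': [3, 6, 15, 1]
After 'push 3': [3, 6, 15, 1, 3]
After 'mul': [3, 6, 15, 3]
After 'push -2': [3, 6, 15, 3, -2]
After 'push 2': [3, 6, 15, 3, -2, 2]
  ...
After 'push -2': [3, 6, 15, 3, -12, -12, -2]
After 'push 2': [3, 6, 15, 3, -12, -12, -2, 2]
After 'mul': [3, 6, 15, 3, -12, -12, -4]
After 'push 3': [3, 6, 15, 3, -12, -12, -4, 3]
After 'mul': [3, 6, 15, 3, -12, -12, -12]
After 'push -2': [3, 6, 15, 3, -12, -12, -12, -2]
After 'push 2': [3, 6, 15, 3, -12, -12, -12, -2, 2]
After 'mul': [3, 6, 15, 3, -12, -12, -12, -4]
After 'push 16': [3, 6, 15, 3, -12, -12, -12, -4, 16]
After 'neg': [3, 6, 15, 3, -12, -12, -12, -4, -16]

Answer: -16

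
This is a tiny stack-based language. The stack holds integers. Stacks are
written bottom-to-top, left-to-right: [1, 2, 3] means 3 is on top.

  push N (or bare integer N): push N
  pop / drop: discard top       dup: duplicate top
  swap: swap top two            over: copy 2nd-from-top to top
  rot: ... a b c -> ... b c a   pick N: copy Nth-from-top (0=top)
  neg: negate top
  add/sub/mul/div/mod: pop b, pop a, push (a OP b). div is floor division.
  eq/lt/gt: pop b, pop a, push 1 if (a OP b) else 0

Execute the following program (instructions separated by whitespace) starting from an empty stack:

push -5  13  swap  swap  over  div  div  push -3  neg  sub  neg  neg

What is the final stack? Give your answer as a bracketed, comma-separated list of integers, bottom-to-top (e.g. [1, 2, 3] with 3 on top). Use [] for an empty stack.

After 'push -5': [-5]
After 'push 13': [-5, 13]
After 'swap': [13, -5]
After 'swap': [-5, 13]
After 'over': [-5, 13, -5]
After 'div': [-5, -3]
After 'div': [1]
After 'push -3': [1, -3]
After 'neg': [1, 3]
After 'sub': [-2]
After 'neg': [2]
After 'neg': [-2]

Answer: [-2]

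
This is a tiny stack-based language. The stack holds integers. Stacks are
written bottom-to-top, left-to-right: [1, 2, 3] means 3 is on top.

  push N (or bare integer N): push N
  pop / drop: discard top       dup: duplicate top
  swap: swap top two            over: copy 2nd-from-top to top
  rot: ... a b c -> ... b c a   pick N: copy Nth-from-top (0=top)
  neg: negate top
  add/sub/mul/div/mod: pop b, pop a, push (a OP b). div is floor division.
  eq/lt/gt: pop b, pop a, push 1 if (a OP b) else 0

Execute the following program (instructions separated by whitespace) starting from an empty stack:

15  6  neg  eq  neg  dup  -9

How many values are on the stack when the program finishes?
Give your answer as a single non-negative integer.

Answer: 3

Derivation:
After 'push 15': stack = [15] (depth 1)
After 'push 6': stack = [15, 6] (depth 2)
After 'neg': stack = [15, -6] (depth 2)
After 'eq': stack = [0] (depth 1)
After 'neg': stack = [0] (depth 1)
After 'dup': stack = [0, 0] (depth 2)
After 'push -9': stack = [0, 0, -9] (depth 3)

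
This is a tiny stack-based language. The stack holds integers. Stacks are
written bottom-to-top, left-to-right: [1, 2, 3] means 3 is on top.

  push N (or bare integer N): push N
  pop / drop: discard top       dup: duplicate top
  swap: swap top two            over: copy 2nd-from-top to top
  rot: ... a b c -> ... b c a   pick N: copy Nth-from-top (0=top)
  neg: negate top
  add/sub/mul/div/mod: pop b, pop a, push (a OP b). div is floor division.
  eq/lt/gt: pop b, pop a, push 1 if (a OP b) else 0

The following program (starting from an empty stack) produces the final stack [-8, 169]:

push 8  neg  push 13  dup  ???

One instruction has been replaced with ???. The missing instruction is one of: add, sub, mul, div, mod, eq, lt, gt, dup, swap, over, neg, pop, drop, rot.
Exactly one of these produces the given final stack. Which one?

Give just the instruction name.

Stack before ???: [-8, 13, 13]
Stack after ???:  [-8, 169]
The instruction that transforms [-8, 13, 13] -> [-8, 169] is: mul

Answer: mul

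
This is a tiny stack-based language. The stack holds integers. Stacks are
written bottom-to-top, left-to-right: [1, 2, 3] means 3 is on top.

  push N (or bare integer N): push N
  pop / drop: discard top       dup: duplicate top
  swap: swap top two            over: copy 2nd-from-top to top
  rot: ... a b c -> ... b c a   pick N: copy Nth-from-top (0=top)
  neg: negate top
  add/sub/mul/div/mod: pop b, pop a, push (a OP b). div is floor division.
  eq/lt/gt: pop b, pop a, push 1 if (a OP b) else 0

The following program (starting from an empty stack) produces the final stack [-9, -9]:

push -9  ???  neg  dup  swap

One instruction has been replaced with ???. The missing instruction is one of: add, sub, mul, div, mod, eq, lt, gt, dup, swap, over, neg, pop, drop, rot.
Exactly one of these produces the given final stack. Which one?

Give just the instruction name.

Stack before ???: [-9]
Stack after ???:  [9]
The instruction that transforms [-9] -> [9] is: neg

Answer: neg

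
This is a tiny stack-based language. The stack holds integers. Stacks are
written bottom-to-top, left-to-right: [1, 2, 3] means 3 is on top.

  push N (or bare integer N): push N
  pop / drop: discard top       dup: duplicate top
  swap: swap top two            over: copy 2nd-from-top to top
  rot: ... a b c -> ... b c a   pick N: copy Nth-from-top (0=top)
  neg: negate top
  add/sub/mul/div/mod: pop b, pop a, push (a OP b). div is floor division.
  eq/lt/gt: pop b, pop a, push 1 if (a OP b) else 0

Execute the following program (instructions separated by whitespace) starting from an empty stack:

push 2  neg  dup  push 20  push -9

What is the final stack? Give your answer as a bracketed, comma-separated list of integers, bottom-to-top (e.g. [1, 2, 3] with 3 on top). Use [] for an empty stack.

Answer: [-2, -2, 20, -9]

Derivation:
After 'push 2': [2]
After 'neg': [-2]
After 'dup': [-2, -2]
After 'push 20': [-2, -2, 20]
After 'push -9': [-2, -2, 20, -9]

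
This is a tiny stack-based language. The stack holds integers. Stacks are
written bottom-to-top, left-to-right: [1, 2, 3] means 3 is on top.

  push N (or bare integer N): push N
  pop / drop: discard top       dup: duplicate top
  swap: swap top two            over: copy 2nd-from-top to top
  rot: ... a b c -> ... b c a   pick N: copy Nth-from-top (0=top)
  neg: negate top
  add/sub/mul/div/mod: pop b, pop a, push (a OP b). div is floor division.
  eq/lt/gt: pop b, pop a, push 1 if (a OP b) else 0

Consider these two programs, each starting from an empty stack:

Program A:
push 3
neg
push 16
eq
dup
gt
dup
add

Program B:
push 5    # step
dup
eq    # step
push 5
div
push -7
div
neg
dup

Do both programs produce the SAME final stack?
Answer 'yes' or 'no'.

Answer: no

Derivation:
Program A trace:
  After 'push 3': [3]
  After 'neg': [-3]
  After 'push 16': [-3, 16]
  After 'eq': [0]
  After 'dup': [0, 0]
  After 'gt': [0]
  After 'dup': [0, 0]
  After 'add': [0]
Program A final stack: [0]

Program B trace:
  After 'push 5': [5]
  After 'dup': [5, 5]
  After 'eq': [1]
  After 'push 5': [1, 5]
  After 'div': [0]
  After 'push -7': [0, -7]
  After 'div': [0]
  After 'neg': [0]
  After 'dup': [0, 0]
Program B final stack: [0, 0]
Same: no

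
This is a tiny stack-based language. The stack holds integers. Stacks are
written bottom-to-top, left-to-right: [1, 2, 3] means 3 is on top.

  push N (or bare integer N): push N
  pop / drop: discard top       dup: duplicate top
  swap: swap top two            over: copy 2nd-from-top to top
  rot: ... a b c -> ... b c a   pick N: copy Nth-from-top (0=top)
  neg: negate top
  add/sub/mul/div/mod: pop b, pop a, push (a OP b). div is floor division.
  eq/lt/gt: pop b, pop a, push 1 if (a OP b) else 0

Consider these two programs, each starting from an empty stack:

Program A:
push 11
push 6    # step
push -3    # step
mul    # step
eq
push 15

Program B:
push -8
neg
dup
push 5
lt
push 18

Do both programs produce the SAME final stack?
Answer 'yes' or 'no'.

Program A trace:
  After 'push 11': [11]
  After 'push 6': [11, 6]
  After 'push -3': [11, 6, -3]
  After 'mul': [11, -18]
  After 'eq': [0]
  After 'push 15': [0, 15]
Program A final stack: [0, 15]

Program B trace:
  After 'push -8': [-8]
  After 'neg': [8]
  After 'dup': [8, 8]
  After 'push 5': [8, 8, 5]
  After 'lt': [8, 0]
  After 'push 18': [8, 0, 18]
Program B final stack: [8, 0, 18]
Same: no

Answer: no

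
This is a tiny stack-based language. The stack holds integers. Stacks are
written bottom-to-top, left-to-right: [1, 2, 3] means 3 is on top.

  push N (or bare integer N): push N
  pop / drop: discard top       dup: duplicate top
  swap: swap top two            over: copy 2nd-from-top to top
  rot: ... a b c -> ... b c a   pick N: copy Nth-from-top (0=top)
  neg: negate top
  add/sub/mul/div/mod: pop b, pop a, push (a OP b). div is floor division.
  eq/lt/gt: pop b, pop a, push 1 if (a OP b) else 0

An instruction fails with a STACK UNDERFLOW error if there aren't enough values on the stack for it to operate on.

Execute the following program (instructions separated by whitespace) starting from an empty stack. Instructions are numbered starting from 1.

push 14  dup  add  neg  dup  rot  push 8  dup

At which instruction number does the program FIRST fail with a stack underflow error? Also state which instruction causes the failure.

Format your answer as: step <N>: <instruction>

Step 1 ('push 14'): stack = [14], depth = 1
Step 2 ('dup'): stack = [14, 14], depth = 2
Step 3 ('add'): stack = [28], depth = 1
Step 4 ('neg'): stack = [-28], depth = 1
Step 5 ('dup'): stack = [-28, -28], depth = 2
Step 6 ('rot'): needs 3 value(s) but depth is 2 — STACK UNDERFLOW

Answer: step 6: rot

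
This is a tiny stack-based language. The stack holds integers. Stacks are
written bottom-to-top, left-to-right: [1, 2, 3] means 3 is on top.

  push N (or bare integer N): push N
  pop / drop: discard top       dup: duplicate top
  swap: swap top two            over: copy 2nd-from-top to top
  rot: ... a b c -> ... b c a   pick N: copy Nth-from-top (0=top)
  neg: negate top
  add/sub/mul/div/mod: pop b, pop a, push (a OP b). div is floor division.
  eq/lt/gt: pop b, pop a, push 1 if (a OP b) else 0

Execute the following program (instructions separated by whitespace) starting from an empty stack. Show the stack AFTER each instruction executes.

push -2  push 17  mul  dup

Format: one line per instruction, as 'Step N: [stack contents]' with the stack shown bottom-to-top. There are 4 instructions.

Step 1: [-2]
Step 2: [-2, 17]
Step 3: [-34]
Step 4: [-34, -34]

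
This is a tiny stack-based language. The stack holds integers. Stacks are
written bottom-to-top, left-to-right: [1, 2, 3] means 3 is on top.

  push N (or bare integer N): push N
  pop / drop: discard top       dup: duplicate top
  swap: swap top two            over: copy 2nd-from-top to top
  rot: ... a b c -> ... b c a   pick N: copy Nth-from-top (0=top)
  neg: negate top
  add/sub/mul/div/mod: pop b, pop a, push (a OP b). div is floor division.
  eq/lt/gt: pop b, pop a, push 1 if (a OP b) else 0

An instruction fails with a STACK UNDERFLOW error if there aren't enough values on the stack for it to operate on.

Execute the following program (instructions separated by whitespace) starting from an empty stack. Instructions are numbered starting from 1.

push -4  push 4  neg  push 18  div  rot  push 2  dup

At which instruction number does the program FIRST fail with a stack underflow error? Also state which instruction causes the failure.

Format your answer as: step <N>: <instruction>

Answer: step 6: rot

Derivation:
Step 1 ('push -4'): stack = [-4], depth = 1
Step 2 ('push 4'): stack = [-4, 4], depth = 2
Step 3 ('neg'): stack = [-4, -4], depth = 2
Step 4 ('push 18'): stack = [-4, -4, 18], depth = 3
Step 5 ('div'): stack = [-4, -1], depth = 2
Step 6 ('rot'): needs 3 value(s) but depth is 2 — STACK UNDERFLOW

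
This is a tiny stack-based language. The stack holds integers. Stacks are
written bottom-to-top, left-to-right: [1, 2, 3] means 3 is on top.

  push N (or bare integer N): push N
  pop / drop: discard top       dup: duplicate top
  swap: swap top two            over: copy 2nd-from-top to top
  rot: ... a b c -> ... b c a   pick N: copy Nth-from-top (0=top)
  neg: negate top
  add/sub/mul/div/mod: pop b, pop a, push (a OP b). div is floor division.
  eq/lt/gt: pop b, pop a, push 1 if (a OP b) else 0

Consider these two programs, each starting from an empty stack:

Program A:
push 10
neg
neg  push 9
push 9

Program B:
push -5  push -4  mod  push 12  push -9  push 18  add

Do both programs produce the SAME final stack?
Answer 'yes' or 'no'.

Answer: no

Derivation:
Program A trace:
  After 'push 10': [10]
  After 'neg': [-10]
  After 'neg': [10]
  After 'push 9': [10, 9]
  After 'push 9': [10, 9, 9]
Program A final stack: [10, 9, 9]

Program B trace:
  After 'push -5': [-5]
  After 'push -4': [-5, -4]
  After 'mod': [-1]
  After 'push 12': [-1, 12]
  After 'push -9': [-1, 12, -9]
  After 'push 18': [-1, 12, -9, 18]
  After 'add': [-1, 12, 9]
Program B final stack: [-1, 12, 9]
Same: no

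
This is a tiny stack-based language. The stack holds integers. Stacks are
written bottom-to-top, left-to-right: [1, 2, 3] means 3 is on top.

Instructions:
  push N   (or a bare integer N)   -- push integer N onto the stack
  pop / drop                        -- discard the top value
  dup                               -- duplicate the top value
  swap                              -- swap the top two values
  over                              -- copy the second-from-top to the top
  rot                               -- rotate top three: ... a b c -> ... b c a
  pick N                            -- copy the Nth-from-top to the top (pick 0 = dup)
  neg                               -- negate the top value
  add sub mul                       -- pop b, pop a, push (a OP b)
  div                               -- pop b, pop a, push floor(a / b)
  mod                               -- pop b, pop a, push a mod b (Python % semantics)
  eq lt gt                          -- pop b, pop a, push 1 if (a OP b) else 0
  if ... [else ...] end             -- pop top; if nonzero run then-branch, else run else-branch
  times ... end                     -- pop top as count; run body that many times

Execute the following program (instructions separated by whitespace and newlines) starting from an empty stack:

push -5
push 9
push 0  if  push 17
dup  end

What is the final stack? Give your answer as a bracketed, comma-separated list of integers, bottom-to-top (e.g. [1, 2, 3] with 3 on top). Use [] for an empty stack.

Answer: [-5, 9]

Derivation:
After 'push -5': [-5]
After 'push 9': [-5, 9]
After 'push 0': [-5, 9, 0]
After 'if': [-5, 9]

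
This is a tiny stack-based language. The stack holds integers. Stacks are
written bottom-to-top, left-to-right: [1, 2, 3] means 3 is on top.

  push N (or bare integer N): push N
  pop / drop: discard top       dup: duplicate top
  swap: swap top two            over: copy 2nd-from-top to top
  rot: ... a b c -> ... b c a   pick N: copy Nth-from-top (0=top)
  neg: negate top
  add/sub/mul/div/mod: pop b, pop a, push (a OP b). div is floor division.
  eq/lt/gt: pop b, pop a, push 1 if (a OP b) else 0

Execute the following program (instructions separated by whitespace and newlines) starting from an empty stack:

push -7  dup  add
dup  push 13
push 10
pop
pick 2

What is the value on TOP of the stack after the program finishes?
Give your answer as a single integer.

After 'push -7': [-7]
After 'dup': [-7, -7]
After 'add': [-14]
After 'dup': [-14, -14]
After 'push 13': [-14, -14, 13]
After 'push 10': [-14, -14, 13, 10]
After 'pop': [-14, -14, 13]
After 'pick 2': [-14, -14, 13, -14]

Answer: -14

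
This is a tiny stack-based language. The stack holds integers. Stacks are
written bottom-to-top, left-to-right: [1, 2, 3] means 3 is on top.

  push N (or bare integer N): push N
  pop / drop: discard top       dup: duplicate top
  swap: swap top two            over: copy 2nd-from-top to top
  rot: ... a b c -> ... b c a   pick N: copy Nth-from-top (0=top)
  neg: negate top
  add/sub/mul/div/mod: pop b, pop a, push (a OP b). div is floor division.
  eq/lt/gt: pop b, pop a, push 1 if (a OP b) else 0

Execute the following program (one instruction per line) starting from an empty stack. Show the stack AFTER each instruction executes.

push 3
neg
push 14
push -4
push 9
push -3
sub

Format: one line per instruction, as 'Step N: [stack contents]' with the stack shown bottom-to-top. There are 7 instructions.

Step 1: [3]
Step 2: [-3]
Step 3: [-3, 14]
Step 4: [-3, 14, -4]
Step 5: [-3, 14, -4, 9]
Step 6: [-3, 14, -4, 9, -3]
Step 7: [-3, 14, -4, 12]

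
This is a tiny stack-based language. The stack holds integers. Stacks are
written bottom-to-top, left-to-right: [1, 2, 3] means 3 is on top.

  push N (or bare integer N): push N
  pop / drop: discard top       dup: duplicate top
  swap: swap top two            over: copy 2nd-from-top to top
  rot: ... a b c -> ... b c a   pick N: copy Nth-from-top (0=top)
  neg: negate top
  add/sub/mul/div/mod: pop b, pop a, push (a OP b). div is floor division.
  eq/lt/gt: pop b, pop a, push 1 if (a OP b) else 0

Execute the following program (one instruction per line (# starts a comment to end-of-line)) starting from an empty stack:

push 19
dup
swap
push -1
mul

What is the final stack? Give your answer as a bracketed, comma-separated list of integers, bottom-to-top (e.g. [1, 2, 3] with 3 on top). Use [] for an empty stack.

After 'push 19': [19]
After 'dup': [19, 19]
After 'swap': [19, 19]
After 'push -1': [19, 19, -1]
After 'mul': [19, -19]

Answer: [19, -19]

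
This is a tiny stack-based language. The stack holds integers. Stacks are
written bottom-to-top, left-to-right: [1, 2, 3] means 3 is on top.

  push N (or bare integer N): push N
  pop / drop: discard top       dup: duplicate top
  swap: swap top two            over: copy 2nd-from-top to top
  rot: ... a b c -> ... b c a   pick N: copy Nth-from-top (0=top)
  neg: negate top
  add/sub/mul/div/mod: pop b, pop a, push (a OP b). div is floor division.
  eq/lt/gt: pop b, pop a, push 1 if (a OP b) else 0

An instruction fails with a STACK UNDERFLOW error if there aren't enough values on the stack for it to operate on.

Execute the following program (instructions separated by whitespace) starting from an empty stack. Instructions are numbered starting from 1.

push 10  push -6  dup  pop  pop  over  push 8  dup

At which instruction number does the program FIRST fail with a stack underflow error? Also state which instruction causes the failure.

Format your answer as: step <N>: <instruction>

Step 1 ('push 10'): stack = [10], depth = 1
Step 2 ('push -6'): stack = [10, -6], depth = 2
Step 3 ('dup'): stack = [10, -6, -6], depth = 3
Step 4 ('pop'): stack = [10, -6], depth = 2
Step 5 ('pop'): stack = [10], depth = 1
Step 6 ('over'): needs 2 value(s) but depth is 1 — STACK UNDERFLOW

Answer: step 6: over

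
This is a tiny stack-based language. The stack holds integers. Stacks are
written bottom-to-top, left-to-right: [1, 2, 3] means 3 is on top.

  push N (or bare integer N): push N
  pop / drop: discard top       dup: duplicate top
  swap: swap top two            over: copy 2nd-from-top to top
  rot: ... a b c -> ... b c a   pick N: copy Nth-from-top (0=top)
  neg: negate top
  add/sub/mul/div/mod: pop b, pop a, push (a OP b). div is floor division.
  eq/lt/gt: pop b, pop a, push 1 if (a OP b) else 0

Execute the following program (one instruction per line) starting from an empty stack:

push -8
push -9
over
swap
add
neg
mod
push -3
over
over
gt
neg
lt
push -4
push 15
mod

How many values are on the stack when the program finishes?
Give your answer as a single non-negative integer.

After 'push -8': stack = [-8] (depth 1)
After 'push -9': stack = [-8, -9] (depth 2)
After 'over': stack = [-8, -9, -8] (depth 3)
After 'swap': stack = [-8, -8, -9] (depth 3)
After 'add': stack = [-8, -17] (depth 2)
After 'neg': stack = [-8, 17] (depth 2)
After 'mod': stack = [9] (depth 1)
After 'push -3': stack = [9, -3] (depth 2)
After 'over': stack = [9, -3, 9] (depth 3)
After 'over': stack = [9, -3, 9, -3] (depth 4)
After 'gt': stack = [9, -3, 1] (depth 3)
After 'neg': stack = [9, -3, -1] (depth 3)
After 'lt': stack = [9, 1] (depth 2)
After 'push -4': stack = [9, 1, -4] (depth 3)
After 'push 15': stack = [9, 1, -4, 15] (depth 4)
After 'mod': stack = [9, 1, 11] (depth 3)

Answer: 3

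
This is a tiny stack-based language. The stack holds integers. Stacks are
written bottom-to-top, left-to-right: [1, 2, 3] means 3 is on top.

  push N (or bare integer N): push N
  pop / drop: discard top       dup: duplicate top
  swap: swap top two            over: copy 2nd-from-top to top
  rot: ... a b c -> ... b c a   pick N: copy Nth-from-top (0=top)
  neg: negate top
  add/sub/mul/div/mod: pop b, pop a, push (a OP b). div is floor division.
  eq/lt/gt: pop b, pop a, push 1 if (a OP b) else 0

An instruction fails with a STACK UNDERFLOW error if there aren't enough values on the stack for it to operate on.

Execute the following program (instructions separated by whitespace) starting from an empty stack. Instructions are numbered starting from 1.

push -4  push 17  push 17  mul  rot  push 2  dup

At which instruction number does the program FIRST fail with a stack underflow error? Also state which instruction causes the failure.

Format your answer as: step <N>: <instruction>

Step 1 ('push -4'): stack = [-4], depth = 1
Step 2 ('push 17'): stack = [-4, 17], depth = 2
Step 3 ('push 17'): stack = [-4, 17, 17], depth = 3
Step 4 ('mul'): stack = [-4, 289], depth = 2
Step 5 ('rot'): needs 3 value(s) but depth is 2 — STACK UNDERFLOW

Answer: step 5: rot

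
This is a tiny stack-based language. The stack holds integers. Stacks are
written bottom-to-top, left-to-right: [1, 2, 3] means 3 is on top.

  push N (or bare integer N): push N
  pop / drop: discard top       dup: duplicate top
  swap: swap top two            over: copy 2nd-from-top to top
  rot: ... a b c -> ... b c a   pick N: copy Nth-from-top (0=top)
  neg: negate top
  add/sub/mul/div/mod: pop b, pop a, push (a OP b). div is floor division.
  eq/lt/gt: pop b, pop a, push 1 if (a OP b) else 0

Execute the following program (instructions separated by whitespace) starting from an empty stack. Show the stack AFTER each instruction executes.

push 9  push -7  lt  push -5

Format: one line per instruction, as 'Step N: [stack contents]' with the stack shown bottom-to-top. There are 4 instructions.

Step 1: [9]
Step 2: [9, -7]
Step 3: [0]
Step 4: [0, -5]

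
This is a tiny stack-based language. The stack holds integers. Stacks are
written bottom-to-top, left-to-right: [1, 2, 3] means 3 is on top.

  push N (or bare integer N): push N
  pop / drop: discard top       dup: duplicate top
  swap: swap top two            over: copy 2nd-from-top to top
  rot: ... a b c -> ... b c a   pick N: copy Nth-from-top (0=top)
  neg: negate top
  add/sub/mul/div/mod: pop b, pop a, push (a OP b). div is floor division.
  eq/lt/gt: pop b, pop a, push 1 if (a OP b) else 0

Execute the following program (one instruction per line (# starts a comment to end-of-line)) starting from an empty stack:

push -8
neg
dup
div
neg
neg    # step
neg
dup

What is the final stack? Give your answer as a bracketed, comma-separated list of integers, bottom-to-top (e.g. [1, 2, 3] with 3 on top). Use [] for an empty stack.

After 'push -8': [-8]
After 'neg': [8]
After 'dup': [8, 8]
After 'div': [1]
After 'neg': [-1]
After 'neg': [1]
After 'neg': [-1]
After 'dup': [-1, -1]

Answer: [-1, -1]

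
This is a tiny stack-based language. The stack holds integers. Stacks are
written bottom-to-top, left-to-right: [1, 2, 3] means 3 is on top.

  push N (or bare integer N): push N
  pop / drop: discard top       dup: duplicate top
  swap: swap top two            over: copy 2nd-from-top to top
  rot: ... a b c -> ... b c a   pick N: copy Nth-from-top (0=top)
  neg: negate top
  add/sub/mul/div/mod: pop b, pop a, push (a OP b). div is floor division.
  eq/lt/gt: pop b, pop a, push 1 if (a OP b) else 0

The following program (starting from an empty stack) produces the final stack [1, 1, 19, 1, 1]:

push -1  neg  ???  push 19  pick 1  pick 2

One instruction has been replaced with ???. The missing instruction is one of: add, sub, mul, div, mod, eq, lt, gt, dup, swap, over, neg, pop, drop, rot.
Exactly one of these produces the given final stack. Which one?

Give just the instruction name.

Stack before ???: [1]
Stack after ???:  [1, 1]
The instruction that transforms [1] -> [1, 1] is: dup

Answer: dup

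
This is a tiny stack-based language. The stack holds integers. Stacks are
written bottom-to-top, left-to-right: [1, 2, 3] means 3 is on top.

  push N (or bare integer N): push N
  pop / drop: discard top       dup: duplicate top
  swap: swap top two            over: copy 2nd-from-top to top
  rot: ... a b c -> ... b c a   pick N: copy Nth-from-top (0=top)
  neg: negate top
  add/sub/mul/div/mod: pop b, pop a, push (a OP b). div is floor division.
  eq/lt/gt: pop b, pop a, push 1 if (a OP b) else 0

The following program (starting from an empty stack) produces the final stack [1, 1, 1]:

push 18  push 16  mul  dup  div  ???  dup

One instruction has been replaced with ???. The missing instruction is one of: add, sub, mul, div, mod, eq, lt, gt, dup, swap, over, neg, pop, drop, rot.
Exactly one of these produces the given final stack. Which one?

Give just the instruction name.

Answer: dup

Derivation:
Stack before ???: [1]
Stack after ???:  [1, 1]
The instruction that transforms [1] -> [1, 1] is: dup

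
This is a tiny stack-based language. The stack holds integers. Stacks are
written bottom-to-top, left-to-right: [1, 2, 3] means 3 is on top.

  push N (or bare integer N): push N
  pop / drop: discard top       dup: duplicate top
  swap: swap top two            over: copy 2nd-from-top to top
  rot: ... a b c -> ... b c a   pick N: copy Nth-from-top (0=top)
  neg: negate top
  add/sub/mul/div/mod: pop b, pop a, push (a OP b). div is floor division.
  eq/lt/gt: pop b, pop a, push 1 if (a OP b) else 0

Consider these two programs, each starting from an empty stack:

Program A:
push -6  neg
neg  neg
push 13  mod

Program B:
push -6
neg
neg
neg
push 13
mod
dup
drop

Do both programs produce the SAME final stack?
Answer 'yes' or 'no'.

Answer: yes

Derivation:
Program A trace:
  After 'push -6': [-6]
  After 'neg': [6]
  After 'neg': [-6]
  After 'neg': [6]
  After 'push 13': [6, 13]
  After 'mod': [6]
Program A final stack: [6]

Program B trace:
  After 'push -6': [-6]
  After 'neg': [6]
  After 'neg': [-6]
  After 'neg': [6]
  After 'push 13': [6, 13]
  After 'mod': [6]
  After 'dup': [6, 6]
  After 'drop': [6]
Program B final stack: [6]
Same: yes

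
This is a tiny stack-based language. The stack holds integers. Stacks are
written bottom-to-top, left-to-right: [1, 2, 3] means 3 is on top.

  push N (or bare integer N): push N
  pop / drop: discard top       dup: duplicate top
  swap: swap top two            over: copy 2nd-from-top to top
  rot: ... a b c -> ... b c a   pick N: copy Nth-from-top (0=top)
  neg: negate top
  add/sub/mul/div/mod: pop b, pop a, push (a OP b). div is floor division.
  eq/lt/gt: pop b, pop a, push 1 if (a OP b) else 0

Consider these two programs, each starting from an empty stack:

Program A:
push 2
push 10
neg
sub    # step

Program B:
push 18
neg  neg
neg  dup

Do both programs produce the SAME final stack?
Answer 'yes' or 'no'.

Answer: no

Derivation:
Program A trace:
  After 'push 2': [2]
  After 'push 10': [2, 10]
  After 'neg': [2, -10]
  After 'sub': [12]
Program A final stack: [12]

Program B trace:
  After 'push 18': [18]
  After 'neg': [-18]
  After 'neg': [18]
  After 'neg': [-18]
  After 'dup': [-18, -18]
Program B final stack: [-18, -18]
Same: no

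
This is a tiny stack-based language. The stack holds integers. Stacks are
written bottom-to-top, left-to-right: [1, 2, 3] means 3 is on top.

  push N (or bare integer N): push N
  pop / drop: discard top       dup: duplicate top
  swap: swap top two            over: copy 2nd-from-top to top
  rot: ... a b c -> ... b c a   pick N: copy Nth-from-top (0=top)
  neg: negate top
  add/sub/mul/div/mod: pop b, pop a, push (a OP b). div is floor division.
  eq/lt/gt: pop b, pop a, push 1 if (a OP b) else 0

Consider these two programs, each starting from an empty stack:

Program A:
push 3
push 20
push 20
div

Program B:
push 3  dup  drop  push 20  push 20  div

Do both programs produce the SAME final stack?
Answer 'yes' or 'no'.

Program A trace:
  After 'push 3': [3]
  After 'push 20': [3, 20]
  After 'push 20': [3, 20, 20]
  After 'div': [3, 1]
Program A final stack: [3, 1]

Program B trace:
  After 'push 3': [3]
  After 'dup': [3, 3]
  After 'drop': [3]
  After 'push 20': [3, 20]
  After 'push 20': [3, 20, 20]
  After 'div': [3, 1]
Program B final stack: [3, 1]
Same: yes

Answer: yes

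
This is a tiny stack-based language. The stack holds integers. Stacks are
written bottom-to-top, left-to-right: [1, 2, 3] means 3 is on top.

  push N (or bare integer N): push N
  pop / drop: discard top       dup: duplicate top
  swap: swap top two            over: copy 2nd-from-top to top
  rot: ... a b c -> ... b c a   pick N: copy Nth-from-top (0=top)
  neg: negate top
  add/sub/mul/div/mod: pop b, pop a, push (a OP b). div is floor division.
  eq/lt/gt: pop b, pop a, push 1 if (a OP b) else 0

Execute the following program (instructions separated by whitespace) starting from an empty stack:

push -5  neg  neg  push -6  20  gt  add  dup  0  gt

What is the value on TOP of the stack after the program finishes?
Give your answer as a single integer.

After 'push -5': [-5]
After 'neg': [5]
After 'neg': [-5]
After 'push -6': [-5, -6]
After 'push 20': [-5, -6, 20]
After 'gt': [-5, 0]
After 'add': [-5]
After 'dup': [-5, -5]
After 'push 0': [-5, -5, 0]
After 'gt': [-5, 0]

Answer: 0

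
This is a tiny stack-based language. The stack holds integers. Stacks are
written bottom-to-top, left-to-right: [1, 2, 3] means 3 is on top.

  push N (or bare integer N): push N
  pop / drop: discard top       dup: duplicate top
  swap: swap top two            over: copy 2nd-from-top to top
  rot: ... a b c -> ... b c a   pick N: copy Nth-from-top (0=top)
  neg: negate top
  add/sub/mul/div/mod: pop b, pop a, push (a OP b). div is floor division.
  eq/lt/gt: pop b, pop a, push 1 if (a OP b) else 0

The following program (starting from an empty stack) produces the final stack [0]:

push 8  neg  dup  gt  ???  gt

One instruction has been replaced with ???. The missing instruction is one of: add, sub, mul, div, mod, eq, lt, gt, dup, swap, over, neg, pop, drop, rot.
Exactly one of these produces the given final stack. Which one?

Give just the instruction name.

Answer: dup

Derivation:
Stack before ???: [0]
Stack after ???:  [0, 0]
The instruction that transforms [0] -> [0, 0] is: dup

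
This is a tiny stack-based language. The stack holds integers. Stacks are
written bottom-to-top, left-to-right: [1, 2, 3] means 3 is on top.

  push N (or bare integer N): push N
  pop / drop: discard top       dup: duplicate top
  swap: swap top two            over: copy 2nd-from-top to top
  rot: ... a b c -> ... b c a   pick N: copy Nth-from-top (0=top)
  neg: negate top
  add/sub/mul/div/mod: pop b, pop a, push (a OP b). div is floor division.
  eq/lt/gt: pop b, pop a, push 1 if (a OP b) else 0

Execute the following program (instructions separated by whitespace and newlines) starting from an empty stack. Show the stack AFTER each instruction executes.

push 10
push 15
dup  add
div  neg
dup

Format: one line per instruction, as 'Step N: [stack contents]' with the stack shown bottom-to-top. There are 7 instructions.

Step 1: [10]
Step 2: [10, 15]
Step 3: [10, 15, 15]
Step 4: [10, 30]
Step 5: [0]
Step 6: [0]
Step 7: [0, 0]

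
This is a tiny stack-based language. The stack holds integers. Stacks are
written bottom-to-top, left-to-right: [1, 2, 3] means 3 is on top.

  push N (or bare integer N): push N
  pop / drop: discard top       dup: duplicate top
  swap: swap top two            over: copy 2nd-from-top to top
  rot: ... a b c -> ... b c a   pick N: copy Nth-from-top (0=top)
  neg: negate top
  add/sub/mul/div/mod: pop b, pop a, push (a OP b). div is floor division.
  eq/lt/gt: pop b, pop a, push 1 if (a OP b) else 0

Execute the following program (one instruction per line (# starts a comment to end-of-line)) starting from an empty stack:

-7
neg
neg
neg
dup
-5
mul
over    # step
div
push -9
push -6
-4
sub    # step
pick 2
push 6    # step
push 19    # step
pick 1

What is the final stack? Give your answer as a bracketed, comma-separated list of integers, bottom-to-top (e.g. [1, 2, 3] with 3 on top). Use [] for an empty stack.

After 'push -7': [-7]
After 'neg': [7]
After 'neg': [-7]
After 'neg': [7]
After 'dup': [7, 7]
After 'push -5': [7, 7, -5]
After 'mul': [7, -35]
After 'over': [7, -35, 7]
After 'div': [7, -5]
After 'push -9': [7, -5, -9]
After 'push -6': [7, -5, -9, -6]
After 'push -4': [7, -5, -9, -6, -4]
After 'sub': [7, -5, -9, -2]
After 'pick 2': [7, -5, -9, -2, -5]
After 'push 6': [7, -5, -9, -2, -5, 6]
After 'push 19': [7, -5, -9, -2, -5, 6, 19]
After 'pick 1': [7, -5, -9, -2, -5, 6, 19, 6]

Answer: [7, -5, -9, -2, -5, 6, 19, 6]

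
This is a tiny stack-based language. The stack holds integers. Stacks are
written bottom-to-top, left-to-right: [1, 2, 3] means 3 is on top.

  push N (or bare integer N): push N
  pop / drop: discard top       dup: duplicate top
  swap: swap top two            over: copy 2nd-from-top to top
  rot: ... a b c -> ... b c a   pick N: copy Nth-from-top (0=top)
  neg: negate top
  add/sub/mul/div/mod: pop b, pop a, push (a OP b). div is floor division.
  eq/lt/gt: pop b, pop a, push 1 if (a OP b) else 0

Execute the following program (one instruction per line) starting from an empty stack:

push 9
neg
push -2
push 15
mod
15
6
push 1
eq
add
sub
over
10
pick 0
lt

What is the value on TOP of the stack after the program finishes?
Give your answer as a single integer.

After 'push 9': [9]
After 'neg': [-9]
After 'push -2': [-9, -2]
After 'push 15': [-9, -2, 15]
After 'mod': [-9, 13]
After 'push 15': [-9, 13, 15]
After 'push 6': [-9, 13, 15, 6]
After 'push 1': [-9, 13, 15, 6, 1]
After 'eq': [-9, 13, 15, 0]
After 'add': [-9, 13, 15]
After 'sub': [-9, -2]
After 'over': [-9, -2, -9]
After 'push 10': [-9, -2, -9, 10]
After 'pick 0': [-9, -2, -9, 10, 10]
After 'lt': [-9, -2, -9, 0]

Answer: 0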